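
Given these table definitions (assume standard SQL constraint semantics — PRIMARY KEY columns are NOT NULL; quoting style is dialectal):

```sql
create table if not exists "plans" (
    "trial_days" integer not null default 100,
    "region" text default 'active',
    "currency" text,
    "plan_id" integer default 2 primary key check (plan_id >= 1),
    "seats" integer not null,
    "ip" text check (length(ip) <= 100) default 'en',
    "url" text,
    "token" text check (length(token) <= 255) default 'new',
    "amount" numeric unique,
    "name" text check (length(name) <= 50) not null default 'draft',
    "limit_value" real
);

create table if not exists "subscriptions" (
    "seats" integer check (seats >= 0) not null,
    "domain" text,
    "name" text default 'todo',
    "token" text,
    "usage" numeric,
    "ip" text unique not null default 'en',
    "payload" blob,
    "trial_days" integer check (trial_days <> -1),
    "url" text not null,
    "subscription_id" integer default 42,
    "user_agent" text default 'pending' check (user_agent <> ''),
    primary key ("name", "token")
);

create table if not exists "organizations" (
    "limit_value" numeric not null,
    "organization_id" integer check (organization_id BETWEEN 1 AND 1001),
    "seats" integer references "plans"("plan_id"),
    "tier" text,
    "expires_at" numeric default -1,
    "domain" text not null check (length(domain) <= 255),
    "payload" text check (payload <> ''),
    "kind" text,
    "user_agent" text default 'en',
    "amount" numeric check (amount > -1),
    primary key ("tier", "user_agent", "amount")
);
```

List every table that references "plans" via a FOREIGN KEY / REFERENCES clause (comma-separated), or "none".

- organizations.seats references plans(plan_id).

organizations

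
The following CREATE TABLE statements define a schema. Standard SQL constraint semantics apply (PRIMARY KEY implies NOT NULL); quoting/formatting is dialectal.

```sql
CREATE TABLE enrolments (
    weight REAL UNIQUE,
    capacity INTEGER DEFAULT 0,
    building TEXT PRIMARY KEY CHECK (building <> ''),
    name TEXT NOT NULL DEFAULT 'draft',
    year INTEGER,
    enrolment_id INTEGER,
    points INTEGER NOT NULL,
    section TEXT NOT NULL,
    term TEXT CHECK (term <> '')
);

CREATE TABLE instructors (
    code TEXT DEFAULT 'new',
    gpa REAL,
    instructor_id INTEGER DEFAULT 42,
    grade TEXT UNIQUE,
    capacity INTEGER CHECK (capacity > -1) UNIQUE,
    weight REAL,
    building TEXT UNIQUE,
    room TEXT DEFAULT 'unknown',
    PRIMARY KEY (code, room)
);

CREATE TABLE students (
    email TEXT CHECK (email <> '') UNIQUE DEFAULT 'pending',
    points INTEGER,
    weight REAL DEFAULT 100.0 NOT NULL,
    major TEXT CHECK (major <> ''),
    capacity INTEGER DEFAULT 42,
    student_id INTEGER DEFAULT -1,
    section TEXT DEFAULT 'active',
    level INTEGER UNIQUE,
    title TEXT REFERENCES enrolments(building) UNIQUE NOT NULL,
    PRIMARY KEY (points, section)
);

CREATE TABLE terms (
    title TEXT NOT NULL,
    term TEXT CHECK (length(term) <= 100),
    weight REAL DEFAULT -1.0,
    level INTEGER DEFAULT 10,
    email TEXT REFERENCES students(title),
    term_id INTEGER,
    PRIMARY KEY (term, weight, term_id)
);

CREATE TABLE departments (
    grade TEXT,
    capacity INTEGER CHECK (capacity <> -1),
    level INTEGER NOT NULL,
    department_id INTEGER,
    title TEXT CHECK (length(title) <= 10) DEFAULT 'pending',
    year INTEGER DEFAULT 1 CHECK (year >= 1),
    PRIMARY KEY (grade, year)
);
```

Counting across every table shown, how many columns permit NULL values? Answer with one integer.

enrolments: 5 nullable (weight, capacity, year, enrolment_id, term — PK (building) and explicit NOT NULL columns excluded).
instructors: 6 nullable (gpa, instructor_id, grade, capacity, weight, building — PK (code, room) and explicit NOT NULL columns excluded).
students: 5 nullable (email, major, capacity, student_id, level — PK (points, section) and explicit NOT NULL columns excluded).
terms: 2 nullable (level, email — PK (term, weight, term_id) and explicit NOT NULL columns excluded).
departments: 3 nullable (capacity, department_id, title — PK (grade, year) and explicit NOT NULL columns excluded).
Total: 5 + 6 + 5 + 2 + 3 = 21.

21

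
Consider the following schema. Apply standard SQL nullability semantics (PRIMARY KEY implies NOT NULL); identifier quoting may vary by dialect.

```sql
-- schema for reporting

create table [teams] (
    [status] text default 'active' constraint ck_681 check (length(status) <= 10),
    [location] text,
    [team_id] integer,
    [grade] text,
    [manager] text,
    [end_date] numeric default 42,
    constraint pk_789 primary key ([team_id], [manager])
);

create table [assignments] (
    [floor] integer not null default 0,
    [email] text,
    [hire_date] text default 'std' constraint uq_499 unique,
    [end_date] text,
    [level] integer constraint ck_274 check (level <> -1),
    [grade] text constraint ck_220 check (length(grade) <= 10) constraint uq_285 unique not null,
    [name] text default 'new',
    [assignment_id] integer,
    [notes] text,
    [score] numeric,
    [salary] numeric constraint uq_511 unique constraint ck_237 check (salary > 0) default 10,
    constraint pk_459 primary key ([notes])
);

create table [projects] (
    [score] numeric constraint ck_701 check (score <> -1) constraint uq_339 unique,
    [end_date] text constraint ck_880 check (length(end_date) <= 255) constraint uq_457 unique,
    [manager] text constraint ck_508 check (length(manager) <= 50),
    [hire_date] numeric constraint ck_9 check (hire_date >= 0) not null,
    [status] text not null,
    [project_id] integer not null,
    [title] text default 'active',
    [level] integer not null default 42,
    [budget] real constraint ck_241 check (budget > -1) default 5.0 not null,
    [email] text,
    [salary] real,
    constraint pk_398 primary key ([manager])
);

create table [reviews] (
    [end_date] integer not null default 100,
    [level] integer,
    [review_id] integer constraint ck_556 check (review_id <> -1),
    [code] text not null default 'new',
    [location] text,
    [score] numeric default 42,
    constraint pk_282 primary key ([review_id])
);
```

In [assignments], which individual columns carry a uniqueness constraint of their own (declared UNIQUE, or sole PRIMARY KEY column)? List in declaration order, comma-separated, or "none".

- floor: no UNIQUE or single-column PK constraint.
- email: no UNIQUE or single-column PK constraint.
- hire_date: declared UNIQUE → unique.
- end_date: no UNIQUE or single-column PK constraint.
- level: no UNIQUE or single-column PK constraint.
- grade: declared UNIQUE → unique.
- name: no UNIQUE or single-column PK constraint.
- assignment_id: no UNIQUE or single-column PK constraint.
- notes: single-column PRIMARY KEY → unique.
- score: no UNIQUE or single-column PK constraint.
- salary: declared UNIQUE → unique.

hire_date, grade, notes, salary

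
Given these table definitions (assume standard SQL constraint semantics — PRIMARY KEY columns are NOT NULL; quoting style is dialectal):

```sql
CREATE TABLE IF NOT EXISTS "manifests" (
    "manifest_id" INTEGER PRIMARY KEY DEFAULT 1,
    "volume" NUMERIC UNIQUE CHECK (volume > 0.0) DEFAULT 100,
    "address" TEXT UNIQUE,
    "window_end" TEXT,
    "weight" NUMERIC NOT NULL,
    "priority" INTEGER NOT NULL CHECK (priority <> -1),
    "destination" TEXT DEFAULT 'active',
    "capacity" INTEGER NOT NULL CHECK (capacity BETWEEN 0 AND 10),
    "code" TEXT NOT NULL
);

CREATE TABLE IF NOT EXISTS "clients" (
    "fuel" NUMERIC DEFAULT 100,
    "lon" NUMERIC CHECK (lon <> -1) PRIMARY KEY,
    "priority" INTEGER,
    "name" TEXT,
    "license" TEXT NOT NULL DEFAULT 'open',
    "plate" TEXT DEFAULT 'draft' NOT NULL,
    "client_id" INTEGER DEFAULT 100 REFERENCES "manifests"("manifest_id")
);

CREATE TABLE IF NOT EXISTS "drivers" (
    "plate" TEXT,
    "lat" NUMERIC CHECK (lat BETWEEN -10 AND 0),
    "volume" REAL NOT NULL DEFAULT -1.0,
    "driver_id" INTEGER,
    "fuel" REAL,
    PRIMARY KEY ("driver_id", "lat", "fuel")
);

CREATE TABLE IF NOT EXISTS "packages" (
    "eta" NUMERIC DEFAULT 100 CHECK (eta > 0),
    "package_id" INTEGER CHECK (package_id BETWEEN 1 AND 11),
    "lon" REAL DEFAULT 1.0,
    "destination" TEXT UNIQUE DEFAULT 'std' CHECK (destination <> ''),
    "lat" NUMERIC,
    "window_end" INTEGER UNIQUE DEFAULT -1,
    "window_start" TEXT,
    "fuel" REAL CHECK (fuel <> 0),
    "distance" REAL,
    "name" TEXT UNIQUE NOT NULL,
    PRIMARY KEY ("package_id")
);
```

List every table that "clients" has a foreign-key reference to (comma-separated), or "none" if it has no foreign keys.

- client_id REFERENCES manifests(manifest_id).

manifests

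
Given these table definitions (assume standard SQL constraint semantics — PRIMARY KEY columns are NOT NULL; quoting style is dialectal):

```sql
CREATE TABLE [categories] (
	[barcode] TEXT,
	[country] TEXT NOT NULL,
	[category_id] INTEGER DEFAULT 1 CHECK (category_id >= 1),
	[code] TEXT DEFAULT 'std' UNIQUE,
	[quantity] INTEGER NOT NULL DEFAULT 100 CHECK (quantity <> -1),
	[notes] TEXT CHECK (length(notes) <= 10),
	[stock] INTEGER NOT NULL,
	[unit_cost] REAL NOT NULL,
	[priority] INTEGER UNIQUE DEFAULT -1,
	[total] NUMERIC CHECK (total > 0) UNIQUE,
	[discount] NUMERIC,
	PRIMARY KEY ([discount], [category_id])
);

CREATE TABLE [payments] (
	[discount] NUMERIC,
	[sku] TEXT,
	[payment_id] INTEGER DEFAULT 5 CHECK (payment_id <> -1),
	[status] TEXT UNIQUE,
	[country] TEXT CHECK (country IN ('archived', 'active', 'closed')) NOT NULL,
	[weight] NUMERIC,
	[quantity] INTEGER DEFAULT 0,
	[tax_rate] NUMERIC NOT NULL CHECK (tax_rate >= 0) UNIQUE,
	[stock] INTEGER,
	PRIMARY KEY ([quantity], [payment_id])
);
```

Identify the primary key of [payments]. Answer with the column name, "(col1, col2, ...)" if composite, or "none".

(quantity, payment_id)

A table-level PRIMARY KEY clause names 2 columns: quantity, payment_id.
This is a composite key — the combination is unique, not each column individually.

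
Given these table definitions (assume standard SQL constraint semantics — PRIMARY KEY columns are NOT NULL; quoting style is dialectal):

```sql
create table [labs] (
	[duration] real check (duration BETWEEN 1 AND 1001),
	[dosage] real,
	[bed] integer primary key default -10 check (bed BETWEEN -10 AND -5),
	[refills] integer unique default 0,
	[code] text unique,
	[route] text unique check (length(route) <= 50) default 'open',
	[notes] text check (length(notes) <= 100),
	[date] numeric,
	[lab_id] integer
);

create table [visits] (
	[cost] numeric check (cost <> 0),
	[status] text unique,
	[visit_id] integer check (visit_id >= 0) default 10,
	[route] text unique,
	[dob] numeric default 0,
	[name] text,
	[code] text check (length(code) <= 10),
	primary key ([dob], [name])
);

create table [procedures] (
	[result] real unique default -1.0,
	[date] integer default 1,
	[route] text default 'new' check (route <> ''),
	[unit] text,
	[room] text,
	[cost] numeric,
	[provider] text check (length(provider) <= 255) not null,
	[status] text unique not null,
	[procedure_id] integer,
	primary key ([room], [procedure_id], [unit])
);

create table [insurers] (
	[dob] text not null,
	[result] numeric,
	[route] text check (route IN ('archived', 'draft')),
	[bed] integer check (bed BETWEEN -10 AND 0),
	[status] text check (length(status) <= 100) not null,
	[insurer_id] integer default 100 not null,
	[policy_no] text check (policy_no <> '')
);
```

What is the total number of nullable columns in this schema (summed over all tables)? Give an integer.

21

labs: 8 nullable (duration, dosage, refills, code, route, notes, date, lab_id — PK (bed) and explicit NOT NULL columns excluded).
visits: 5 nullable (cost, status, visit_id, route, code — PK (dob, name) and explicit NOT NULL columns excluded).
procedures: 4 nullable (result, date, route, cost — PK (room, procedure_id, unit) and explicit NOT NULL columns excluded).
insurers: 4 nullable (result, route, bed, policy_no — PK none and explicit NOT NULL columns excluded).
Total: 8 + 5 + 4 + 4 = 21.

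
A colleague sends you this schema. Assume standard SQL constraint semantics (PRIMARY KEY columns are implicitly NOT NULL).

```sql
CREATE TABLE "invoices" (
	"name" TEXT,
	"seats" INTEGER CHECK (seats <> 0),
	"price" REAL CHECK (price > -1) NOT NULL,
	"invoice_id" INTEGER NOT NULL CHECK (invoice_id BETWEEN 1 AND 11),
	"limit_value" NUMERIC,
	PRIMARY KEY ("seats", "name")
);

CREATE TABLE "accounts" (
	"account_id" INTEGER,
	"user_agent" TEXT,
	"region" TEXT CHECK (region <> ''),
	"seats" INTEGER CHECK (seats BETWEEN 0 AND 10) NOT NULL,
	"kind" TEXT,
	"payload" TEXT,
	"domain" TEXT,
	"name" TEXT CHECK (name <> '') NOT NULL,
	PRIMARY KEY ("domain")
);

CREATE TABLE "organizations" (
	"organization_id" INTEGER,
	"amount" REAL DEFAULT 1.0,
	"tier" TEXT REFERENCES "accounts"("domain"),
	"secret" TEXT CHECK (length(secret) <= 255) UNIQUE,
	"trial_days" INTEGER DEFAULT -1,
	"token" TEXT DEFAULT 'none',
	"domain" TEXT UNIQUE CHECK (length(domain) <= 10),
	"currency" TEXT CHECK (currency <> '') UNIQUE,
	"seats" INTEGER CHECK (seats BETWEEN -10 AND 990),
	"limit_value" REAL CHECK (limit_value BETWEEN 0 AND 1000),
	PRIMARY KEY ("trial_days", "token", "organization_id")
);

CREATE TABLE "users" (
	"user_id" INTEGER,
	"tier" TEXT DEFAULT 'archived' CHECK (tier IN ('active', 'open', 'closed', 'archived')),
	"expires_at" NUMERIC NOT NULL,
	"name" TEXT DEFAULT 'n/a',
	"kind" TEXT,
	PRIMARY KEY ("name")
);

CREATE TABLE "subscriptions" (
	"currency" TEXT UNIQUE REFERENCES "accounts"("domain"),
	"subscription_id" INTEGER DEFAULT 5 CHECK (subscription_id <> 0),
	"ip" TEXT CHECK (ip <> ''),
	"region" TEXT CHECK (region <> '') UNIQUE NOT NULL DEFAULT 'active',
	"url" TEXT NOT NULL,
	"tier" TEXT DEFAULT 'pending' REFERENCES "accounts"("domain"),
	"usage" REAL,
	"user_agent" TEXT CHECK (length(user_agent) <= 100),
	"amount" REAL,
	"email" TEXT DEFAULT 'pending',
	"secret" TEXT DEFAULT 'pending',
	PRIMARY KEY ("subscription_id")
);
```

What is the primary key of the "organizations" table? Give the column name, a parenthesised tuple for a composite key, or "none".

(trial_days, token, organization_id)

A table-level PRIMARY KEY clause names 3 columns: trial_days, token, organization_id.
This is a composite key — the combination is unique, not each column individually.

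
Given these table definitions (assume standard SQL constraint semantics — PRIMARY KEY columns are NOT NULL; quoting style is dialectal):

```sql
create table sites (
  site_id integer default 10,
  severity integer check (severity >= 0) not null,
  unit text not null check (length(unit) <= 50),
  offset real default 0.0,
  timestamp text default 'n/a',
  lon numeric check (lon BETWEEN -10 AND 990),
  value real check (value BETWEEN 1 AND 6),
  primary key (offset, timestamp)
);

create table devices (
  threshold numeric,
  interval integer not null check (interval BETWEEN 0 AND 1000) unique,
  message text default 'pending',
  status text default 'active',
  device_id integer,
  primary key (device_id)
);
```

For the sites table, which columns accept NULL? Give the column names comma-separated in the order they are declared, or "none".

- site_id: DEFAULT only fills an omitted column; an explicit NULL is still allowed → nullable.
- severity: declared NOT NULL → not nullable.
- unit: declared NOT NULL → not nullable.
- offset: part of the PRIMARY KEY, which implies NOT NULL → not nullable.
- timestamp: part of the PRIMARY KEY, which implies NOT NULL → not nullable.
- lon: CHECK does not forbid NULL (a CHECK constraint passes when its expression is NULL) → nullable.
- value: CHECK does not forbid NULL (a CHECK constraint passes when its expression is NULL) → nullable.

site_id, lon, value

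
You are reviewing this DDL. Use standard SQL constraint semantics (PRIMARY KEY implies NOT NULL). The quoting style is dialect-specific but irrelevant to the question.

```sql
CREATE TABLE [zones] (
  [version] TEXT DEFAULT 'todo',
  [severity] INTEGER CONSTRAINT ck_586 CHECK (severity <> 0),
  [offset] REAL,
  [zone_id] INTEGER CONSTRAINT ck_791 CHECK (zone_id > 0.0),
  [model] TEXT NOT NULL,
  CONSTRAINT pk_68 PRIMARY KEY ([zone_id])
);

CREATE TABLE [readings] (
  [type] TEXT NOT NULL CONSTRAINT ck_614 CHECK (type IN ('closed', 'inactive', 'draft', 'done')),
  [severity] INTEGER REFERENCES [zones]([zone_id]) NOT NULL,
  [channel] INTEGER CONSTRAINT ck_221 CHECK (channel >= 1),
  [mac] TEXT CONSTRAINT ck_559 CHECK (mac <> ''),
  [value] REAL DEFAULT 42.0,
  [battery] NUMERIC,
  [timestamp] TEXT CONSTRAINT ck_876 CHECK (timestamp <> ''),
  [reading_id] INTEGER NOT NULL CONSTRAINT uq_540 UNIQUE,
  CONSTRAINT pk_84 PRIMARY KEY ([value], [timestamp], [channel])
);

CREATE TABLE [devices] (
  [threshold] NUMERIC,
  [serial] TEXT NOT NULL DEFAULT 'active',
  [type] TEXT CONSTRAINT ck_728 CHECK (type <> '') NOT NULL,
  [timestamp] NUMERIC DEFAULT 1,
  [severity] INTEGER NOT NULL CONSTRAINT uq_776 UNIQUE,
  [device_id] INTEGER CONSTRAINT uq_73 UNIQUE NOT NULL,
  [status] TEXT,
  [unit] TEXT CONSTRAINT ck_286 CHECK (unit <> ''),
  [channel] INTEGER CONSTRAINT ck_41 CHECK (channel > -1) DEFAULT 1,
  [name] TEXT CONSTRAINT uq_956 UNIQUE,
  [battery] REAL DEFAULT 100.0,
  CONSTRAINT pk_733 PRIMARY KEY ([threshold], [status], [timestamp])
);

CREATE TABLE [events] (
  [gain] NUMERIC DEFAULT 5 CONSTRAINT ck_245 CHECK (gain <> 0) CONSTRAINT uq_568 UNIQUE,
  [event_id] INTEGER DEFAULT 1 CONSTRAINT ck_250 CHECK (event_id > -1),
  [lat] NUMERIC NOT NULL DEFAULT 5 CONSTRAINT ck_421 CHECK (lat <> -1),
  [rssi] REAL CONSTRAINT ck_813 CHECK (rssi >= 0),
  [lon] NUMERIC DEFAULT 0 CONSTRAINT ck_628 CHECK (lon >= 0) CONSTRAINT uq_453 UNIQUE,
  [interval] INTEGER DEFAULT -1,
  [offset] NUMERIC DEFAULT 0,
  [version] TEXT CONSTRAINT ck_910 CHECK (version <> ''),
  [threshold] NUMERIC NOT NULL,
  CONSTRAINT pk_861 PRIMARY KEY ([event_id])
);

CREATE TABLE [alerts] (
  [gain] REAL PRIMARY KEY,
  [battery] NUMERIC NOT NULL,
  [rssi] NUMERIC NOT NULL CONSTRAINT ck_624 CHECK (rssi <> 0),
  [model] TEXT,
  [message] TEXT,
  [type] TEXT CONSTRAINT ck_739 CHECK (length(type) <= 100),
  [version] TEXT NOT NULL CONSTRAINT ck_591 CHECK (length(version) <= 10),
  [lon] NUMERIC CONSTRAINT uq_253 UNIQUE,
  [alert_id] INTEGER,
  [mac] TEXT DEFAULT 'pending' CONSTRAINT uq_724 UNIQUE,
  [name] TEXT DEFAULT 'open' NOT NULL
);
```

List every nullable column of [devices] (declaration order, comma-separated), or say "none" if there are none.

unit, channel, name, battery

- threshold: part of the PRIMARY KEY, which implies NOT NULL → not nullable.
- serial: declared NOT NULL → not nullable.
- type: declared NOT NULL → not nullable.
- timestamp: part of the PRIMARY KEY, which implies NOT NULL → not nullable.
- severity: declared NOT NULL → not nullable.
- device_id: declared NOT NULL → not nullable.
- status: part of the PRIMARY KEY, which implies NOT NULL → not nullable.
- unit: CHECK does not forbid NULL (a CHECK constraint passes when its expression is NULL) → nullable.
- channel: CHECK does not forbid NULL (a CHECK constraint passes when its expression is NULL) → nullable.
- name: UNIQUE does not imply NOT NULL → nullable.
- battery: DEFAULT only fills an omitted column; an explicit NULL is still allowed → nullable.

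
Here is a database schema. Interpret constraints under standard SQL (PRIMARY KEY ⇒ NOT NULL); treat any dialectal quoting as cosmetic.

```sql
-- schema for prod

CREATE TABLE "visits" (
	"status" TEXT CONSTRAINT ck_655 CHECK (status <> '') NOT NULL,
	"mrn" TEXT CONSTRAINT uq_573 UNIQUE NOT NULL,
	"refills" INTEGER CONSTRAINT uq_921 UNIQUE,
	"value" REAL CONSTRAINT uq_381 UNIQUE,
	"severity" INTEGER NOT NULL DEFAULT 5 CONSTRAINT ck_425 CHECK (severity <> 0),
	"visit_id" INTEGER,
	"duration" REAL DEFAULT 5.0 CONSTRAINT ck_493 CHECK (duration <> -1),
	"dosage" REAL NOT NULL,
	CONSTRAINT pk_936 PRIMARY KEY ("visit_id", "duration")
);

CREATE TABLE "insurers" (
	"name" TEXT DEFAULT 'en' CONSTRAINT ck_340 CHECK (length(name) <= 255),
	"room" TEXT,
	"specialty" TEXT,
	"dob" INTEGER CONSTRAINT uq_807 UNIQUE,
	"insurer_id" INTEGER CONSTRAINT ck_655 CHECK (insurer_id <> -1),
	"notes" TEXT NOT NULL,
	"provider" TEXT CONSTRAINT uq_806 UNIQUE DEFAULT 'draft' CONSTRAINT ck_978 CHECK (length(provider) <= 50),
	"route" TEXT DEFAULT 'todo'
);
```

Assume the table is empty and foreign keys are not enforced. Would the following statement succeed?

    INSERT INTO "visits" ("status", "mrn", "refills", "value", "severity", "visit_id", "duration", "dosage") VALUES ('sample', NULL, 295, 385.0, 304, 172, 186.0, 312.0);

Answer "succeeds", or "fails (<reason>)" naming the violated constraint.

fails (NOT NULL on mrn)

mrn is explicitly set to NULL, but mrn is declared NOT NULL.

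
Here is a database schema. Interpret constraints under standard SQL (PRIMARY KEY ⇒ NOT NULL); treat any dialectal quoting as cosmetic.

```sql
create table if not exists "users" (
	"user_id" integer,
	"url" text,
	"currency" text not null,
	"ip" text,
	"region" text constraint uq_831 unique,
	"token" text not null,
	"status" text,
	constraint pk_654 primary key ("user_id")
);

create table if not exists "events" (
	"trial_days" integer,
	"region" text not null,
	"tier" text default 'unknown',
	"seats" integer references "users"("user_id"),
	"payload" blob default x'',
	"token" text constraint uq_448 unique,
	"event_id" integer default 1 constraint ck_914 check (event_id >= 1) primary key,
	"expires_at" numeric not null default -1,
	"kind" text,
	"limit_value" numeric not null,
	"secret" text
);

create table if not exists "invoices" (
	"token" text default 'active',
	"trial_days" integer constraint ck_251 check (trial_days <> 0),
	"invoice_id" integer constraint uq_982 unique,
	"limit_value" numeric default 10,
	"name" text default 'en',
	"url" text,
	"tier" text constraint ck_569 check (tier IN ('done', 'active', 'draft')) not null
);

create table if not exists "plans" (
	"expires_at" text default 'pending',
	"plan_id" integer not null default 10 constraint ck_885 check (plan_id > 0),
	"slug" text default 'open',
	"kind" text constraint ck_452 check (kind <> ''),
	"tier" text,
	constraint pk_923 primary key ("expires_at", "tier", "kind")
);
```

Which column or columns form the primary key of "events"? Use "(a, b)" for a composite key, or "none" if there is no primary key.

event_id is declared PRIMARY KEY inline on the column.

event_id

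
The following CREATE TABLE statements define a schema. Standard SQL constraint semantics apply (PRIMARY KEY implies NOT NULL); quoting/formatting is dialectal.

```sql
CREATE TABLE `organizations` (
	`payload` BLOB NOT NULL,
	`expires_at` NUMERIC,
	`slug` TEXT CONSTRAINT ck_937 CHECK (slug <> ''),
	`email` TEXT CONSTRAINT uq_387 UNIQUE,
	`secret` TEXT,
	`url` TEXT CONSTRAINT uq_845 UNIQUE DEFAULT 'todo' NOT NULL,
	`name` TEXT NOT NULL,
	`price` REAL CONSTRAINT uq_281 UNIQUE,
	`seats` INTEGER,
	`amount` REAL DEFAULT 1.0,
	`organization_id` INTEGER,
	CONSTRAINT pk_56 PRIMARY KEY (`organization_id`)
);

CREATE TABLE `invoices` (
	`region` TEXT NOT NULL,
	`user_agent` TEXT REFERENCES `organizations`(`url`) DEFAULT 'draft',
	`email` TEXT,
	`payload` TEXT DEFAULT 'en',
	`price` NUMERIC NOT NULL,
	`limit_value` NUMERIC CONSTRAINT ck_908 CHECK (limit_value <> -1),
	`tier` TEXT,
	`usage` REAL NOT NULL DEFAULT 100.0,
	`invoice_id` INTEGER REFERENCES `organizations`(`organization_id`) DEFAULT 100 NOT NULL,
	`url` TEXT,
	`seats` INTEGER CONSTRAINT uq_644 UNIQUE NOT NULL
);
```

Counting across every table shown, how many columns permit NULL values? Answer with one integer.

13

organizations: 7 nullable (expires_at, slug, email, secret, price, seats, amount — PK (organization_id) and explicit NOT NULL columns excluded).
invoices: 6 nullable (user_agent, email, payload, limit_value, tier, url — PK none and explicit NOT NULL columns excluded).
Total: 7 + 6 = 13.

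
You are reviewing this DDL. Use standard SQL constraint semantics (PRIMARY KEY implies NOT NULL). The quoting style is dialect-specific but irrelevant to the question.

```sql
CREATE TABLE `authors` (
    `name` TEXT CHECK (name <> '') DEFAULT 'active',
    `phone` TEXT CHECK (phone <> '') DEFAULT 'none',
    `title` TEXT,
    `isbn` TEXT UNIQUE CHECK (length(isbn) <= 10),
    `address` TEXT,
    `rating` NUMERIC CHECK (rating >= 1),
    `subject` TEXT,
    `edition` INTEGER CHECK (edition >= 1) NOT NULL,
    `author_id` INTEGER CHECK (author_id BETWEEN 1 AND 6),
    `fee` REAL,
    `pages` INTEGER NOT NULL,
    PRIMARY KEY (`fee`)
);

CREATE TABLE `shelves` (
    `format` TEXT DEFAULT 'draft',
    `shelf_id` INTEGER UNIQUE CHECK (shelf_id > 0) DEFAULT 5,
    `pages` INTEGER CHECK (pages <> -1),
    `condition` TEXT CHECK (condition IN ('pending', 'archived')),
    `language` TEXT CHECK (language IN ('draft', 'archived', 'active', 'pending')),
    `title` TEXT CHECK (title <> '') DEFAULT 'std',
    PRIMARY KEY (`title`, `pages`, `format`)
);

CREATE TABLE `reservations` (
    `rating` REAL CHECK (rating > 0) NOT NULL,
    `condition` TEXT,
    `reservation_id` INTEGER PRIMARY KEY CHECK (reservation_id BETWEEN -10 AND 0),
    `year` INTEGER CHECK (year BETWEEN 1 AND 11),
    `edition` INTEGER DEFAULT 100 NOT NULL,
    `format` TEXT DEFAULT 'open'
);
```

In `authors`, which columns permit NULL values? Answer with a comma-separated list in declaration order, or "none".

name, phone, title, isbn, address, rating, subject, author_id

- name: CHECK does not forbid NULL (a CHECK constraint passes when its expression is NULL) → nullable.
- phone: CHECK does not forbid NULL (a CHECK constraint passes when its expression is NULL) → nullable.
- title: no NOT NULL constraint applies → nullable.
- isbn: CHECK does not forbid NULL (a CHECK constraint passes when its expression is NULL) → nullable.
- address: no NOT NULL constraint applies → nullable.
- rating: CHECK does not forbid NULL (a CHECK constraint passes when its expression is NULL) → nullable.
- subject: no NOT NULL constraint applies → nullable.
- edition: declared NOT NULL → not nullable.
- author_id: CHECK does not forbid NULL (a CHECK constraint passes when its expression is NULL) → nullable.
- fee: part of the PRIMARY KEY, which implies NOT NULL → not nullable.
- pages: declared NOT NULL → not nullable.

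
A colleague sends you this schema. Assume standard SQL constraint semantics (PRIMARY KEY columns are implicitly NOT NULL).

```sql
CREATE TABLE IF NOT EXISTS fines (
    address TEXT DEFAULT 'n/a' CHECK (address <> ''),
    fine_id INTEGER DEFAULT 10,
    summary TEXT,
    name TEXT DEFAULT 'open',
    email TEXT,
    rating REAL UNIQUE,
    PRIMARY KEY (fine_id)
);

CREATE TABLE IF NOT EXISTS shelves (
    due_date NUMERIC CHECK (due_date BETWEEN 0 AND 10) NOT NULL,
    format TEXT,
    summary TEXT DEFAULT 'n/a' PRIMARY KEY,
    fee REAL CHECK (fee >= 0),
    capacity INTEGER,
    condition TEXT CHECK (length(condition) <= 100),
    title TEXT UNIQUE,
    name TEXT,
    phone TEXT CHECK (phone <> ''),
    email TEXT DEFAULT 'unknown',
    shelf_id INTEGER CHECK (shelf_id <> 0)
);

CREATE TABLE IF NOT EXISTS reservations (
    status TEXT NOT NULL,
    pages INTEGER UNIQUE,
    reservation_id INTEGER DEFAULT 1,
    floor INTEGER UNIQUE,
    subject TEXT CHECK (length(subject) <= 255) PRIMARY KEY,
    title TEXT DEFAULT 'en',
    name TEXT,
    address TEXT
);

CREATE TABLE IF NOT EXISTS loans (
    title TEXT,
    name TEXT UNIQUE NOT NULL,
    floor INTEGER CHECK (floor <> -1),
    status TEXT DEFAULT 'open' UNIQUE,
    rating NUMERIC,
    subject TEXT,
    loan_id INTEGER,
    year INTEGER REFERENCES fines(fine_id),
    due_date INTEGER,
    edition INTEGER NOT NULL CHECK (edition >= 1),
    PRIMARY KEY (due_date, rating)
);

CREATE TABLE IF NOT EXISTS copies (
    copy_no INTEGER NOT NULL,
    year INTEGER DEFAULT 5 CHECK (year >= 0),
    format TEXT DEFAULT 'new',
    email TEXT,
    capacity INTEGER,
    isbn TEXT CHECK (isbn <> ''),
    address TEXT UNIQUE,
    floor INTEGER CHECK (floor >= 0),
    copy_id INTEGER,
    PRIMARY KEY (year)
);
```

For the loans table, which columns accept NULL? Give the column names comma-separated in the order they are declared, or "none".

title, floor, status, subject, loan_id, year

- title: no NOT NULL constraint applies → nullable.
- name: declared NOT NULL → not nullable.
- floor: CHECK does not forbid NULL (a CHECK constraint passes when its expression is NULL) → nullable.
- status: UNIQUE does not imply NOT NULL → nullable.
- rating: part of the PRIMARY KEY, which implies NOT NULL → not nullable.
- subject: no NOT NULL constraint applies → nullable.
- loan_id: no NOT NULL constraint applies → nullable.
- year: a foreign key column may be NULL unless separately constrained → nullable.
- due_date: part of the PRIMARY KEY, which implies NOT NULL → not nullable.
- edition: declared NOT NULL → not nullable.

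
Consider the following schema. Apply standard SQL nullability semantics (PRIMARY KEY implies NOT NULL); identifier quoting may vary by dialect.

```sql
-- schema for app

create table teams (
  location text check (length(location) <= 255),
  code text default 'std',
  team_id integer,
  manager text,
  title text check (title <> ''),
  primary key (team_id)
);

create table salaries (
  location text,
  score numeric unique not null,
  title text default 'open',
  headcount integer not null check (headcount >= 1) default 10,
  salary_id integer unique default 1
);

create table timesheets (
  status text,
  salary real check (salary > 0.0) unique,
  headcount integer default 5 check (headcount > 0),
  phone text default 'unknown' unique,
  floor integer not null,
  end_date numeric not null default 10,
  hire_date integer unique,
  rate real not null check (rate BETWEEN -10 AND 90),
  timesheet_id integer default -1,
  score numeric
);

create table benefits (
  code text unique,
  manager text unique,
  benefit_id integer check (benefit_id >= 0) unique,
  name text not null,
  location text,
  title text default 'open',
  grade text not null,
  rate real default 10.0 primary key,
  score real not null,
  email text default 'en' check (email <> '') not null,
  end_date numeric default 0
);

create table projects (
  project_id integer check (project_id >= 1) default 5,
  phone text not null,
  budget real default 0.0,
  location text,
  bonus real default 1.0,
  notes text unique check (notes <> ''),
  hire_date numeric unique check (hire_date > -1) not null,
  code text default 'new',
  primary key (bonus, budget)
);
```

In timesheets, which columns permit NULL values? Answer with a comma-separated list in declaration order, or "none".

status, salary, headcount, phone, hire_date, timesheet_id, score

- status: no NOT NULL constraint applies → nullable.
- salary: CHECK does not forbid NULL (a CHECK constraint passes when its expression is NULL) → nullable.
- headcount: CHECK does not forbid NULL (a CHECK constraint passes when its expression is NULL) → nullable.
- phone: UNIQUE does not imply NOT NULL → nullable.
- floor: declared NOT NULL → not nullable.
- end_date: declared NOT NULL → not nullable.
- hire_date: UNIQUE does not imply NOT NULL → nullable.
- rate: declared NOT NULL → not nullable.
- timesheet_id: DEFAULT only fills an omitted column; an explicit NULL is still allowed → nullable.
- score: no NOT NULL constraint applies → nullable.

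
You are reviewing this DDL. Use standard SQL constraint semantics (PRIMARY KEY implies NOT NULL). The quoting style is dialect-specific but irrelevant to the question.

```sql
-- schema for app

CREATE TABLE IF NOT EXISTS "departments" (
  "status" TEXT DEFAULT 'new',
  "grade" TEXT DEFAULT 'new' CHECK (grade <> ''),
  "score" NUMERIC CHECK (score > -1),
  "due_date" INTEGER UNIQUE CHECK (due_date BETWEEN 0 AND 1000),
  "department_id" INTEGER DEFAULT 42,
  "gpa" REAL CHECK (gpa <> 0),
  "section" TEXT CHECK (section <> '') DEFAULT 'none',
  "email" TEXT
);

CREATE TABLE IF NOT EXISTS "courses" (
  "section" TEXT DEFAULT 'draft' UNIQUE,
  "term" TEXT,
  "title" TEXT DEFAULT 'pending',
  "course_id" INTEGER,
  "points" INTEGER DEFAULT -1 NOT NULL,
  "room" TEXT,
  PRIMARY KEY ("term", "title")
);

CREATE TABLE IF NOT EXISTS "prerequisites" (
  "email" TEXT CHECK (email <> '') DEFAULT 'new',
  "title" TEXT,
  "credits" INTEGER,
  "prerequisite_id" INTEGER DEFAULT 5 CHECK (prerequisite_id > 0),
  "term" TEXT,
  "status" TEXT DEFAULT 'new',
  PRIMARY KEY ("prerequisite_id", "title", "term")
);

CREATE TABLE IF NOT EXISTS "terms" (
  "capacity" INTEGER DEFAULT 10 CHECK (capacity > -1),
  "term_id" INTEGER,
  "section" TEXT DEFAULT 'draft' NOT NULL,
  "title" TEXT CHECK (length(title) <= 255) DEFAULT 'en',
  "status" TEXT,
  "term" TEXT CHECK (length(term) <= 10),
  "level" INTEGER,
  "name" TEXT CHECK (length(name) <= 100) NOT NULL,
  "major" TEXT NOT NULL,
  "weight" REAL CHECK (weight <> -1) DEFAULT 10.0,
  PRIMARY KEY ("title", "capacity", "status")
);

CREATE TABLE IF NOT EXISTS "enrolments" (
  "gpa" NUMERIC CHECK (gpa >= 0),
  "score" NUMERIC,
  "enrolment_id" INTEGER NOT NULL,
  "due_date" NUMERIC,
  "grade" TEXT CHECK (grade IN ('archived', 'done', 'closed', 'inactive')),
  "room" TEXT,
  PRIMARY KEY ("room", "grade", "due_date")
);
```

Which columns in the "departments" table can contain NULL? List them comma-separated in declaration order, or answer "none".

status, grade, score, due_date, department_id, gpa, section, email

- status: DEFAULT only fills an omitted column; an explicit NULL is still allowed → nullable.
- grade: CHECK does not forbid NULL (a CHECK constraint passes when its expression is NULL) → nullable.
- score: CHECK does not forbid NULL (a CHECK constraint passes when its expression is NULL) → nullable.
- due_date: CHECK does not forbid NULL (a CHECK constraint passes when its expression is NULL) → nullable.
- department_id: DEFAULT only fills an omitted column; an explicit NULL is still allowed → nullable.
- gpa: CHECK does not forbid NULL (a CHECK constraint passes when its expression is NULL) → nullable.
- section: CHECK does not forbid NULL (a CHECK constraint passes when its expression is NULL) → nullable.
- email: no NOT NULL constraint applies → nullable.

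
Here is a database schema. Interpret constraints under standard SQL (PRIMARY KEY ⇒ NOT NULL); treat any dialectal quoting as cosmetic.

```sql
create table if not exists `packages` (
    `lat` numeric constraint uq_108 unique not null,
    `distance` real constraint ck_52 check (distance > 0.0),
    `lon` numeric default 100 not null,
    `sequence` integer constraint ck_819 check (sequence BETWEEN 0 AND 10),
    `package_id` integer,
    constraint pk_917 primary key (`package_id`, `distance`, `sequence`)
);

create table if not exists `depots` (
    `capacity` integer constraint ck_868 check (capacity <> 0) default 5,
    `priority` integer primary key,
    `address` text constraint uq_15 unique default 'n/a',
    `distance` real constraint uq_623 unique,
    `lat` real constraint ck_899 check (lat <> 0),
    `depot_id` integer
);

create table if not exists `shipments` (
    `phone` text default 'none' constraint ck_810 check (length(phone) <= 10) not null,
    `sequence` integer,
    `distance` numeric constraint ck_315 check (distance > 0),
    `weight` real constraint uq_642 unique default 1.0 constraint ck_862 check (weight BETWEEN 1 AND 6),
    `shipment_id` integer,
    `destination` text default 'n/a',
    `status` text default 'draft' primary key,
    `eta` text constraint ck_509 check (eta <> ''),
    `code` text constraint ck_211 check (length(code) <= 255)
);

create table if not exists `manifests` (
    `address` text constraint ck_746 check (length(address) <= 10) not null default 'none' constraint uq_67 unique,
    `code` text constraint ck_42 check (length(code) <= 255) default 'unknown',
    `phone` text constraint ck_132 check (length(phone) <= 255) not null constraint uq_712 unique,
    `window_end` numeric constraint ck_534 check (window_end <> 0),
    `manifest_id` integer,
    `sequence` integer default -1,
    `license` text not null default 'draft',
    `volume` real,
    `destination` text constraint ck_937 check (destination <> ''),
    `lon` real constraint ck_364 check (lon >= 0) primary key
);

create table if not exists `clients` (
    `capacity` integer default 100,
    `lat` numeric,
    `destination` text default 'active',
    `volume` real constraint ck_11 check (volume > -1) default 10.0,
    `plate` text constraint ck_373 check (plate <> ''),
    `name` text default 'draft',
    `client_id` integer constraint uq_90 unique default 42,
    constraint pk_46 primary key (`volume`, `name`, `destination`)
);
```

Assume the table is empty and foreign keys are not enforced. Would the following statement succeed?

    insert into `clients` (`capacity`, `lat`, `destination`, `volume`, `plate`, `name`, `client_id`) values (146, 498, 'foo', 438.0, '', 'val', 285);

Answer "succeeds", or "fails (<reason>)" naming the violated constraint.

The value '' for plate violates CHECK (plate <> '').

fails (CHECK on plate)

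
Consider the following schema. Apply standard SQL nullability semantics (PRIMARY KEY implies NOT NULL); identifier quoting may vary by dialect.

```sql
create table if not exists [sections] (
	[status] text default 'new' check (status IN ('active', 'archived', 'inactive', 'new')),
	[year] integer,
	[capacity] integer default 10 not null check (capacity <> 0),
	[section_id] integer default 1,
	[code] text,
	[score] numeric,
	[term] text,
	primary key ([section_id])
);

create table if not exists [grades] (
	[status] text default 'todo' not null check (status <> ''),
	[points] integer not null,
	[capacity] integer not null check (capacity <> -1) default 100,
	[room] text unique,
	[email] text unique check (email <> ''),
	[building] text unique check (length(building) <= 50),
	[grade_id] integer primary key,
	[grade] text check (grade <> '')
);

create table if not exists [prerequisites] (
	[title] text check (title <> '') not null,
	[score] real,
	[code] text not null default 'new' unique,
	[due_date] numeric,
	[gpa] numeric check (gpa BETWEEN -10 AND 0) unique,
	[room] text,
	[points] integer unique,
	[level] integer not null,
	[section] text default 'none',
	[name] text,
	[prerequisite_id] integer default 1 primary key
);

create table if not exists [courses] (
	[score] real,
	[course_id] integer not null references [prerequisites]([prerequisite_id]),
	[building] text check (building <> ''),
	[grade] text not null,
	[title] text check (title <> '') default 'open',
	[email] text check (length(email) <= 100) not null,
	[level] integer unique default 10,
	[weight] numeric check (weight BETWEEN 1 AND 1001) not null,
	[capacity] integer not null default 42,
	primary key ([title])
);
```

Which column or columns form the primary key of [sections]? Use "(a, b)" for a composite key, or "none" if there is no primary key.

section_id

section_id is declared PRIMARY KEY as a table-level PRIMARY KEY clause.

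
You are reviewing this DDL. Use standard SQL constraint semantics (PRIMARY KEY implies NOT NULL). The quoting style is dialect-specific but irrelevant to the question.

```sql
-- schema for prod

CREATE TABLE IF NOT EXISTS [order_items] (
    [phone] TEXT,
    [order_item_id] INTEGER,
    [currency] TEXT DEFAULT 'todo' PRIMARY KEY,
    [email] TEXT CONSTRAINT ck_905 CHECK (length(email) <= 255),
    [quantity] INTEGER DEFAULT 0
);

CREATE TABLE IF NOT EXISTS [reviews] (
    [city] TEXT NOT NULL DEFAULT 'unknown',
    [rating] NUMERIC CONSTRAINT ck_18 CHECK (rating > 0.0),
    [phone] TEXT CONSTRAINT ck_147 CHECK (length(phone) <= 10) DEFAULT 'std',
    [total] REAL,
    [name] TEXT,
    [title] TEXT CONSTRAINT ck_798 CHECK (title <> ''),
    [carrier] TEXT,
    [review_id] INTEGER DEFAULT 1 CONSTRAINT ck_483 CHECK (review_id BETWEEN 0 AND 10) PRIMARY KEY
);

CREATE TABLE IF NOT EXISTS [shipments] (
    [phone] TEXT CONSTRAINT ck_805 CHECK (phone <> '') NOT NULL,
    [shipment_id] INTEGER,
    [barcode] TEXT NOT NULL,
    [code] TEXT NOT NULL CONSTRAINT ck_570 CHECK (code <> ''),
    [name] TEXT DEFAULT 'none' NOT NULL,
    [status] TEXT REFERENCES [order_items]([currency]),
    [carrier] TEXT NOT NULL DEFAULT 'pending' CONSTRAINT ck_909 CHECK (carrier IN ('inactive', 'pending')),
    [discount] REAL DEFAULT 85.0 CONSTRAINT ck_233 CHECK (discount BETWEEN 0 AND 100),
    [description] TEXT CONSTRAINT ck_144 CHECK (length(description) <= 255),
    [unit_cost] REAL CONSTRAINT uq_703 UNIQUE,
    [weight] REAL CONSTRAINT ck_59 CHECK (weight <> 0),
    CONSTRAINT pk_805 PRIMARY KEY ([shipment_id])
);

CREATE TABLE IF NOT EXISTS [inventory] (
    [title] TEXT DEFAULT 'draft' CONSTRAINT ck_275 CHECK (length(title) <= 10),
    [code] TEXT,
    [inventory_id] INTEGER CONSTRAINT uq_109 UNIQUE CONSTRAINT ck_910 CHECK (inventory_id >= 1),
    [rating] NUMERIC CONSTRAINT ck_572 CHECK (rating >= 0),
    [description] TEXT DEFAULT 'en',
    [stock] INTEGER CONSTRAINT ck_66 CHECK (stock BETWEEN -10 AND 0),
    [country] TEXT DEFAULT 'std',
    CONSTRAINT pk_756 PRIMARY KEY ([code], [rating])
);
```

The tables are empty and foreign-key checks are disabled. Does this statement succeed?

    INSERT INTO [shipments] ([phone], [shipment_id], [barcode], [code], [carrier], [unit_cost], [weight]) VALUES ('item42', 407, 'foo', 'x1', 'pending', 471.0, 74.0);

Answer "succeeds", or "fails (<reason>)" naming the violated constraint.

NOT NULL columns: barcode is supplied; carrier is supplied; code is supplied; name defaults to 'none'; phone is supplied; shipment_id is supplied.
CHECK constraints: 'item42' satisfies (phone <> ''); 'x1' satisfies (code <> ''); 'pending' satisfies (carrier IN ('inactive', 'pending')); 74.0 satisfies (weight <> 0).
No constraint is violated.

succeeds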